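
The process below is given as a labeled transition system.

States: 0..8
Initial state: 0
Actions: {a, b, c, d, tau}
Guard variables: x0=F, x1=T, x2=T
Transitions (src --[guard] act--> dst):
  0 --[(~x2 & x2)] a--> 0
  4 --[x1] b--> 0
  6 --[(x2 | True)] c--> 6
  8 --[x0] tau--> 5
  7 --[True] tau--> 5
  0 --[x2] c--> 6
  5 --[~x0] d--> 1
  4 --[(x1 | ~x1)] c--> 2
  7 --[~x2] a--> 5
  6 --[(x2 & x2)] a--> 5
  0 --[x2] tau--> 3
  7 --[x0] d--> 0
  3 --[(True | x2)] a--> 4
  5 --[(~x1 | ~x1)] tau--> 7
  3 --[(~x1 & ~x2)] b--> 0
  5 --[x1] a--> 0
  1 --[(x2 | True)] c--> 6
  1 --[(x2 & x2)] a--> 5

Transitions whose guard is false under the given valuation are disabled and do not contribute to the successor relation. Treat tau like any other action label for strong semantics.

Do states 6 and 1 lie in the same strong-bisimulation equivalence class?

Compute ~ classes (split until stable):
  P[0] = {{0,1,2,3,4,5,6,7,8}}
  P[1] = {{0},{1,6},{2,8},{3},{4},{5},{7}}
stable after 2 split(s): 7 block(s)
6∈{1,6}, 1∈{1,6}

Answer: BISIMILAR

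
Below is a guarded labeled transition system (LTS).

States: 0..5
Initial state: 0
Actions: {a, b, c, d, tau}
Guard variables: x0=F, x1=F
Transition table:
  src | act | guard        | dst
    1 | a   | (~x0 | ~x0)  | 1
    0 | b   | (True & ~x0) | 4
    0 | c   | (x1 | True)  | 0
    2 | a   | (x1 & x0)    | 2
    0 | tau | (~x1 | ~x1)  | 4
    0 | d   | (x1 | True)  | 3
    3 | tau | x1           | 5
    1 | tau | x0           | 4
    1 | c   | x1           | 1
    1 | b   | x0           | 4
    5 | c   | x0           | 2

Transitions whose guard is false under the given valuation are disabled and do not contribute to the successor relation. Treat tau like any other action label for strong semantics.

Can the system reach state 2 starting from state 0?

Answer: UNREACHABLE

Trace:
Guard filter leaves 5 enabled edge(s).
depth 0: {0}
depth 1: {3,4}  now seen {0,3,4}
R = {0,3,4}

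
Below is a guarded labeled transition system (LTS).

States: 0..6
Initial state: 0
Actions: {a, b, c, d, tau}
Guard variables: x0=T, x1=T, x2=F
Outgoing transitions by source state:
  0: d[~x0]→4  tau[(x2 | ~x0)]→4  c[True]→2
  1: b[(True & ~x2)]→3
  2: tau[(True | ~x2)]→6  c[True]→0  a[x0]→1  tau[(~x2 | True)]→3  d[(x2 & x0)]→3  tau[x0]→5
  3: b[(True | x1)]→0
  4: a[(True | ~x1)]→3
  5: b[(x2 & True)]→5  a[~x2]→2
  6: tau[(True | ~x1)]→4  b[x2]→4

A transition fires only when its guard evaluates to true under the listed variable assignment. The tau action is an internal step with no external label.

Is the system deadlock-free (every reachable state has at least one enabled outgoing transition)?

Reachable = {0,1,2,3,4,5,6}
  0: c→2  [deg 1]
  1: b→3  [deg 1]
  2: a→1  c→0  tau→3  tau→5  tau→6  [deg 5]
  3: b→0  [deg 1]
  4: a→3  [deg 1]
  5: a→2  [deg 1]
  6: tau→4  [deg 1]

Answer: DEADLOCK-FREE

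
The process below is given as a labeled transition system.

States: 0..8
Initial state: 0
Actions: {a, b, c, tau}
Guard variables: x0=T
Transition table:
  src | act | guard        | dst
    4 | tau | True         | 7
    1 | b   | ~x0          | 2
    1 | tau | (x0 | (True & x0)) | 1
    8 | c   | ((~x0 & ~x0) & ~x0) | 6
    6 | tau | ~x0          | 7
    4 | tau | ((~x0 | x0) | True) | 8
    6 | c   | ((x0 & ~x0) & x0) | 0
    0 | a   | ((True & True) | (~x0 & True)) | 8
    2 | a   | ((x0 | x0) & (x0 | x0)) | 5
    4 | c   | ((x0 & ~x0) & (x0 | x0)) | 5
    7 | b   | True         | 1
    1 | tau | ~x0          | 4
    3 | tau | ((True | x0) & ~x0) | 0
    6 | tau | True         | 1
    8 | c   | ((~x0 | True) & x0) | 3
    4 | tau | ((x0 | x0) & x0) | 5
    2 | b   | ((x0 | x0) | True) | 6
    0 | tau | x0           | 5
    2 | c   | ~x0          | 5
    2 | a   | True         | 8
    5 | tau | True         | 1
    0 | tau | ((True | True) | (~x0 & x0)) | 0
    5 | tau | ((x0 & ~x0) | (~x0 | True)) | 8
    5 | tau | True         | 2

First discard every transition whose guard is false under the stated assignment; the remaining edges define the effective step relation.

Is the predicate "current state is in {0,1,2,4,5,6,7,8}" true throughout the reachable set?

Allowed set {0,1,2,4,5,6,7,8}
Reach set: {0,1,2,3,5,6,8}
  0: ok
  1: ok
  2: ok
  3: ✗ unsafe
  5: ok
  6: ok
  8: ok
witness against invariant: a·c → 3

Answer: INVARIANT VIOLATED at state 3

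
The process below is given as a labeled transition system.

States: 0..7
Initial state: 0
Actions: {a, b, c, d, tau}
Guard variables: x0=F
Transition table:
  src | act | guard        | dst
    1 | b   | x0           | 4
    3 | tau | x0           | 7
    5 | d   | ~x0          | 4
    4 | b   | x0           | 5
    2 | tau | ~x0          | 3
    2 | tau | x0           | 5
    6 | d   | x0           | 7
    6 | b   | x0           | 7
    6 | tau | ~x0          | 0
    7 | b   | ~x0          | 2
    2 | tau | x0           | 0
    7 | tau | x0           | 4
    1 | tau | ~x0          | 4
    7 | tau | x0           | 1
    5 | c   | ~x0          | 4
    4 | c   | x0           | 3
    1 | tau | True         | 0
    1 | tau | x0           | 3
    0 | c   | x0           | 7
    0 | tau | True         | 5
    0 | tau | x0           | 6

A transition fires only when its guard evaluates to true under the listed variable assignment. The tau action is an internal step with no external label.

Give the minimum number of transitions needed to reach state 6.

Answer: UNREACHABLE

Trace:
Breadth-first toward 6:
  Layer 0: {0}
  Layer 1: {5}
  Layer 2: {4}
6 never appears.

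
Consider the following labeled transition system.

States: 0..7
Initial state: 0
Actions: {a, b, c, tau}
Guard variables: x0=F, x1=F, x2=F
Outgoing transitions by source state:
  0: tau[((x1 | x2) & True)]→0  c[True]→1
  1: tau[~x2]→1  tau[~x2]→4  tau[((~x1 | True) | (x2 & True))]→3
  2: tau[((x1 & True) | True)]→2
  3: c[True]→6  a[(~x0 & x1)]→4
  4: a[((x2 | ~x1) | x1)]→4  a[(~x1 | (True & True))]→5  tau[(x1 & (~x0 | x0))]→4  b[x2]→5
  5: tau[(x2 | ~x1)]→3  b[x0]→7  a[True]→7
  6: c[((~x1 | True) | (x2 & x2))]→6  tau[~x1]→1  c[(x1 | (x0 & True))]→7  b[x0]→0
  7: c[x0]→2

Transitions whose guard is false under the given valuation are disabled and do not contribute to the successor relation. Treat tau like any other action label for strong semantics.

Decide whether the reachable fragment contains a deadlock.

Reach set: {0,1,3,4,5,6,7}
  0: c→1  [deg 1]
  1: tau→1  tau→3  tau→4  [deg 3]
  3: c→6  [deg 1]
  4: a→4  a→5  [deg 2]
  5: a→7  tau→3  [deg 2]
  6: c→6  tau→1  [deg 2]
  7: ∅  [STUCK]
Path to 7: c·tau·a·a

Answer: DEADLOCK at state 7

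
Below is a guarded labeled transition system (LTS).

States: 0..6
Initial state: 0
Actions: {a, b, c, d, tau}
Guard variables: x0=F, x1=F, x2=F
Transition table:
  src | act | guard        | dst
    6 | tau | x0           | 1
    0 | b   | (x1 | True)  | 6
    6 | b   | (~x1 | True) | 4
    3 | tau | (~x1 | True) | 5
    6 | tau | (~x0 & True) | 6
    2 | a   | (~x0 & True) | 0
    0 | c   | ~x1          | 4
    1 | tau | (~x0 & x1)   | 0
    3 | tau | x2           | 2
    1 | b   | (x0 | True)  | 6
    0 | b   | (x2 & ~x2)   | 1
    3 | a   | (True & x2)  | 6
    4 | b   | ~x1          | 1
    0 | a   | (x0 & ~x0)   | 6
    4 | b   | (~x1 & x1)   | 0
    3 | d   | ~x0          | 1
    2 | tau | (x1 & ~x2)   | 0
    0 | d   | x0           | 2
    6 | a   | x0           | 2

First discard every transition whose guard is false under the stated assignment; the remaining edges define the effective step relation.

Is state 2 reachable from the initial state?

Answer: UNREACHABLE

Analysis:
After dropping false guards: 9 live edges.
Layer 0: {0}
Layer 1: {4,6}  total {0,4,6}
Layer 2: {1}  total {0,1,4,6}
Reachable = {0,1,4,6}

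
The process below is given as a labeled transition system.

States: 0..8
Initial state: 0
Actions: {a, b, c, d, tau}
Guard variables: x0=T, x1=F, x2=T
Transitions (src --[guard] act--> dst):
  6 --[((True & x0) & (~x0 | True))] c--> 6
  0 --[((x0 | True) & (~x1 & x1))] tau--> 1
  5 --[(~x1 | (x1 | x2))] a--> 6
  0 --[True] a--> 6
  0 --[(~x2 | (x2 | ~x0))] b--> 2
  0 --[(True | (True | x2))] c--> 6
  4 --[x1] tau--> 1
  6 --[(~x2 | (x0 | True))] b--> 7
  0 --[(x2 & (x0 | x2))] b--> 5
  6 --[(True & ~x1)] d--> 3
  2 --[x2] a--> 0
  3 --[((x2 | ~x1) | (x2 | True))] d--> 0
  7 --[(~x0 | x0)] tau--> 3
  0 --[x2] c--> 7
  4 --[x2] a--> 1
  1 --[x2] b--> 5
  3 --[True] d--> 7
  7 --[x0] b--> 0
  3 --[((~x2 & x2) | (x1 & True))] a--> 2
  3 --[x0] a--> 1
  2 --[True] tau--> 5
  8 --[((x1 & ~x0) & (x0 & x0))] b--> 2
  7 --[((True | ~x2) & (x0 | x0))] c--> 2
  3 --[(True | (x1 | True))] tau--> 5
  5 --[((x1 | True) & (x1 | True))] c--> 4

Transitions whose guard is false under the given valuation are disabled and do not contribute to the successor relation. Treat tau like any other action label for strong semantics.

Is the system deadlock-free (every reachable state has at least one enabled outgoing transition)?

Answer: DEADLOCK-FREE

Analysis:
Reachable = {0,1,2,3,4,5,6,7}
  0: a→6  b→2  b→5  c→6  c→7  [5 exit(s)]
  1: b→5  [1 exit(s)]
  2: a→0  tau→5  [2 exit(s)]
  3: a→1  d→0  d→7  tau→5  [4 exit(s)]
  4: a→1  [1 exit(s)]
  5: a→6  c→4  [2 exit(s)]
  6: b→7  c→6  d→3  [3 exit(s)]
  7: b→0  c→2  tau→3  [3 exit(s)]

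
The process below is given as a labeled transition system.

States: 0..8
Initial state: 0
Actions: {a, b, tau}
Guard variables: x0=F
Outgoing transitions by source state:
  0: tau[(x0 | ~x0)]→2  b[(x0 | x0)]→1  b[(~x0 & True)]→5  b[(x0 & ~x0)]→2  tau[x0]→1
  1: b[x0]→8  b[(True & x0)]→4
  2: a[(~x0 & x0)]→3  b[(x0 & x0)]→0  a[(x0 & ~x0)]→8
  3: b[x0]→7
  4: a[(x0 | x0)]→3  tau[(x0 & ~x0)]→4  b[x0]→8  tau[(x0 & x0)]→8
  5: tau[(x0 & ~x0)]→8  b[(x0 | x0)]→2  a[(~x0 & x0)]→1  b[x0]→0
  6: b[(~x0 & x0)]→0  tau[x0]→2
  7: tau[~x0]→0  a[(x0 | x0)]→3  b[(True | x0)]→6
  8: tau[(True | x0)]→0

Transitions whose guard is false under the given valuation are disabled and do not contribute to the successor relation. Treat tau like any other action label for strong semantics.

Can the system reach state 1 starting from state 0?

Guard filter leaves 5 enabled edge(s).
depth 0: {0}
depth 1: {2,5}  cumulative {0,2,5}
R = {0,2,5}

Answer: UNREACHABLE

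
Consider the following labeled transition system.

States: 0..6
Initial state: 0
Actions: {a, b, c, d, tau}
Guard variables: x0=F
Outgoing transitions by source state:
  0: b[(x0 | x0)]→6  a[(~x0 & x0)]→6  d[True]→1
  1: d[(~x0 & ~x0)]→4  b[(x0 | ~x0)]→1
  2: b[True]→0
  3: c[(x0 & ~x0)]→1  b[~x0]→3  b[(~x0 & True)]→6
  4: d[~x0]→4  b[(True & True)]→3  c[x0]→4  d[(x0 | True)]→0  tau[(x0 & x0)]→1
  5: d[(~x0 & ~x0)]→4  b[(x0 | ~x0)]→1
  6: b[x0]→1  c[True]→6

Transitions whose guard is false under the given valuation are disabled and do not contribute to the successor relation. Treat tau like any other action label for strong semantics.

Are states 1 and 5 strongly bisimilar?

Bisimulation quotient by refinement:
  P[0] = {{0,1,2,3,4,5,6}}
  P[1] = {{0},{1,4,5},{2,3},{6}}
  P[2] = {{0},{1,5},{2},{3},{4},{6}}
stable after 3 split(s): 6 block(s)
1∈{1,5}, 5∈{1,5}

Answer: BISIMILAR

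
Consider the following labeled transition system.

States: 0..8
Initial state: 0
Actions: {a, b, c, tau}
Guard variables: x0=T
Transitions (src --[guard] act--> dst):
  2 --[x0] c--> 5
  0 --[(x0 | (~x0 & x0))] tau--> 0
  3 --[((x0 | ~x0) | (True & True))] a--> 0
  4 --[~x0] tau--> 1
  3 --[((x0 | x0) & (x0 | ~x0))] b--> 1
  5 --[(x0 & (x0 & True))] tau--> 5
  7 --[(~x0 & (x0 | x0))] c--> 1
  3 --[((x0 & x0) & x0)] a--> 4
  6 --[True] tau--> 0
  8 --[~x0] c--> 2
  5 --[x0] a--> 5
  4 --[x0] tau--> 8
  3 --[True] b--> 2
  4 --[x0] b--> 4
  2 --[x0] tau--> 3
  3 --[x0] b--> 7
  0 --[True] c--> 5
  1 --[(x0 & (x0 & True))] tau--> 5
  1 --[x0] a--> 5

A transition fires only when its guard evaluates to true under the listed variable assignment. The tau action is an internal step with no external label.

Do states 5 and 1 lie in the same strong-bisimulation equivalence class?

Bisimulation quotient by refinement:
  π0 = {{0,1,2,3,4,5,6,7,8}}
  π1 = {{0,2},{1,5},{3},{4},{6},{7,8}}
  π2 = {{0},{1,5},{2},{3},{4},{6},{7,8}}
7 equivalence class(es) (converged in 3)
5∈{1,5}, 1∈{1,5}

Answer: BISIMILAR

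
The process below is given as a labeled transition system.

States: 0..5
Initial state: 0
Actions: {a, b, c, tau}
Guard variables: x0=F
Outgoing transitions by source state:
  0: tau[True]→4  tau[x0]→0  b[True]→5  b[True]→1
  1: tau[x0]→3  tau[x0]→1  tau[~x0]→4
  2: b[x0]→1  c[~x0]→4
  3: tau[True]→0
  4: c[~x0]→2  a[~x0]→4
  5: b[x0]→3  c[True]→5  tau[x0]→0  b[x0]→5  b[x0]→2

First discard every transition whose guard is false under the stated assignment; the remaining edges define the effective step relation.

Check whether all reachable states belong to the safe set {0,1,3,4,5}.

Answer: INVARIANT VIOLATED at state 2

Analysis:
Inv-set: {0,1,3,4,5}
Reachable = {0,1,2,4,5}
  0: safe
  1: safe
  2: VIOLATES
  4: safe
  5: safe
reach 2 via tau·c — violates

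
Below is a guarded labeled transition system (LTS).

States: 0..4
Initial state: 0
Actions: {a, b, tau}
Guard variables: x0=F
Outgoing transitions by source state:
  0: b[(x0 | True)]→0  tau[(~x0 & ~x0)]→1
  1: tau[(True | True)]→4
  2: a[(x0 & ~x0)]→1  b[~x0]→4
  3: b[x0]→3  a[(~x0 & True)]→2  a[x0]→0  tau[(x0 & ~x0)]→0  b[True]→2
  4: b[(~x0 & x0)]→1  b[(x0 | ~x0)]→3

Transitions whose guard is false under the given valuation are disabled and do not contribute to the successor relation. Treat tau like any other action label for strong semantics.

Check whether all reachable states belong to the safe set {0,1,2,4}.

Answer: INVARIANT VIOLATED at state 3

Analysis:
Safe = {0,1,2,4}
R = {0,1,2,3,4}
  0: ok
  1: ok
  2: ok
  3: outside
  4: ok
reach 3 via tau·tau·b — violates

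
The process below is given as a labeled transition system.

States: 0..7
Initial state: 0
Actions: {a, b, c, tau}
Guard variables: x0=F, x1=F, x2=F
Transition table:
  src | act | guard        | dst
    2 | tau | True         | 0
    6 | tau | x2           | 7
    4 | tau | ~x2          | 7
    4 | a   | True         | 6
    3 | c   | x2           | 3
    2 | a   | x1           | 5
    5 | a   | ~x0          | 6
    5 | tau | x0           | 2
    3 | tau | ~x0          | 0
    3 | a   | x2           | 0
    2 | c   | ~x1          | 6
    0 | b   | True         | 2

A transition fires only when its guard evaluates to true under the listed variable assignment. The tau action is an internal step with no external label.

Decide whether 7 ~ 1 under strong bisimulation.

Bisimulation quotient by refinement:
  π0 = {{0,1,2,3,4,5,6,7}}
  π1 = {{0},{1,6,7},{2},{3},{4},{5}}
stable after 2 split(s): 6 block(s)
class of 7: {1,6,7}; class of 1: {1,6,7}

Answer: BISIMILAR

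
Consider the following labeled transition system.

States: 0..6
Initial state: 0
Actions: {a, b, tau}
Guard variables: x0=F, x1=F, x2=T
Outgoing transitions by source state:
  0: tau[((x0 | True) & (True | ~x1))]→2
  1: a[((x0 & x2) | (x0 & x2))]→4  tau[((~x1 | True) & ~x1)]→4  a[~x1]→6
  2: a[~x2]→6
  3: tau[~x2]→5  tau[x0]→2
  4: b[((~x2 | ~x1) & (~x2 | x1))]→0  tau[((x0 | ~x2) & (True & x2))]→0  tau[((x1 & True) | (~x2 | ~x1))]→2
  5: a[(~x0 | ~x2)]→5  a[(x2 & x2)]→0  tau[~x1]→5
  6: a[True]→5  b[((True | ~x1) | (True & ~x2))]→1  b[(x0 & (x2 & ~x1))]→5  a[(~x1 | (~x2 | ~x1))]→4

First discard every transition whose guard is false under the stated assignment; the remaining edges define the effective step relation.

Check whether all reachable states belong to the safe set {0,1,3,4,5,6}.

Answer: INVARIANT VIOLATED at state 2

Analysis:
Allowed set {0,1,3,4,5,6}
Reachable = {0,2}
  0: ok
  2: outside
counterexample path to 2: tau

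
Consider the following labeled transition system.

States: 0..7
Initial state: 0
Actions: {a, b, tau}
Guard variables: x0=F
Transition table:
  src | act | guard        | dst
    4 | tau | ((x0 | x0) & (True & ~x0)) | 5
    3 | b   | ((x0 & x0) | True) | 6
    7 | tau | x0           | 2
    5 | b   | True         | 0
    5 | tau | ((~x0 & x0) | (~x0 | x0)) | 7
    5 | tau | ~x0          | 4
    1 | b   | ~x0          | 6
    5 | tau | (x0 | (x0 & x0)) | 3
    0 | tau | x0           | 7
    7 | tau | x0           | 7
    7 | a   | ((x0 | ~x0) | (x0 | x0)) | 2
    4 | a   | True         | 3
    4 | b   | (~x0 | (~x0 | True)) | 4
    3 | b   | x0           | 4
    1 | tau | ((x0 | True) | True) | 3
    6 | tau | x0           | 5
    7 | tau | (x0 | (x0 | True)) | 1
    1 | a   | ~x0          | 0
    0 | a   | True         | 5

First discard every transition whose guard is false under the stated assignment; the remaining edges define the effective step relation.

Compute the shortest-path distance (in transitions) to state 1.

Breadth-first toward 1:
  Layer 0: {0}
  Layer 1: {5}
  Layer 2: {4,7}
  Layer 3: {1,2,3}
depth(1)=3, e.g. a·tau·tau

Answer: 3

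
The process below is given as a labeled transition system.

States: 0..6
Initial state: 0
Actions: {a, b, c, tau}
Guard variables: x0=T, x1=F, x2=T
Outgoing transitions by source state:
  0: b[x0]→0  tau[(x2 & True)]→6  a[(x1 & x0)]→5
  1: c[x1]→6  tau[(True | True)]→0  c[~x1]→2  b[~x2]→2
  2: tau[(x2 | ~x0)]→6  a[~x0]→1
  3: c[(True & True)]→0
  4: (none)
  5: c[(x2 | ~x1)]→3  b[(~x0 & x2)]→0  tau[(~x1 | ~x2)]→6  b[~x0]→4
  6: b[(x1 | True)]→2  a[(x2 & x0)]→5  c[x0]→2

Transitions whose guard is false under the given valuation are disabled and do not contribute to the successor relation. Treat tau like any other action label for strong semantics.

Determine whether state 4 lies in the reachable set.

11 transition(s) survive guard evaluation.
depth 0: {0}
depth 1: {6}  cumulative {0,6}
depth 2: {2,5}  cumulative {0,2,5,6}
depth 3: {3}  cumulative {0,2,3,5,6}
Reach set: {0,2,3,5,6}

Answer: UNREACHABLE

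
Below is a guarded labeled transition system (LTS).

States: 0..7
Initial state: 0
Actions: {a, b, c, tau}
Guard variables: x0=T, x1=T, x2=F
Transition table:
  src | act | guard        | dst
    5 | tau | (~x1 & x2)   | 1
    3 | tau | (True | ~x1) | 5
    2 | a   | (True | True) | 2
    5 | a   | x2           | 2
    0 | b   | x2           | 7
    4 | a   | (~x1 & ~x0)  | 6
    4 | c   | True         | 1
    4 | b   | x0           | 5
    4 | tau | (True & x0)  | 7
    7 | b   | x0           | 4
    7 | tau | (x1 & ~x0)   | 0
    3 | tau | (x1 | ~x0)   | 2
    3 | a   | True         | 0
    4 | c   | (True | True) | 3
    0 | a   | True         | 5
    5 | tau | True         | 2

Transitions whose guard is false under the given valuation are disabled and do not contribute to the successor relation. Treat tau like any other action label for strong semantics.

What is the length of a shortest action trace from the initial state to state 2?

Breadth-first toward 2:
  depth 0: {0}
  depth 1: {5}
  depth 2: {2}
depth(2)=2, e.g. a·tau

Answer: 2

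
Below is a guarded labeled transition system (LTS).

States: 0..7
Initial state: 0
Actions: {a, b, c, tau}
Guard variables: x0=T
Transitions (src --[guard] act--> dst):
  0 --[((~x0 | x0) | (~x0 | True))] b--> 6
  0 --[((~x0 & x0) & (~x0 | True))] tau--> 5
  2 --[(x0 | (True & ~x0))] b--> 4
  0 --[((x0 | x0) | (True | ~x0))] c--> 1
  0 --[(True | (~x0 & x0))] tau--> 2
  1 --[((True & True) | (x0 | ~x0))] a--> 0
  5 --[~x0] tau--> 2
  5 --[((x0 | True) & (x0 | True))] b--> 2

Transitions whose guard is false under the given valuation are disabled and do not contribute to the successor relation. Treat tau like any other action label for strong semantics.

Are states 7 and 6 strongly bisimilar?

Compute ~ classes (split until stable):
  round 0: {{0,1,2,3,4,5,6,7}}
  round 1: {{0},{1},{2,5},{3,4,6,7}}
  round 2: {{0},{1},{2},{3,4,6,7},{5}}
stable after 3 split(s): 5 block(s)
class of 7: {3,4,6,7}; class of 6: {3,4,6,7}

Answer: BISIMILAR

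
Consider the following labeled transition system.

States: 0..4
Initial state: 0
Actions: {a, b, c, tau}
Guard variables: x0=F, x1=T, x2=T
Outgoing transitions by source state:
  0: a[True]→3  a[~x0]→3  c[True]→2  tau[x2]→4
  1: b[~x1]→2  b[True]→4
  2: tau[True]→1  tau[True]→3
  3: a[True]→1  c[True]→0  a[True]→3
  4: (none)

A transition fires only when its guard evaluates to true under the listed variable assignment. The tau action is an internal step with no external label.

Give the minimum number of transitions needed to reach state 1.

Layered search for 1:
  L0 = {0}
  L1 = {2,3,4}
  L2 = {1}
first hit 1 at d=2 via a·a

Answer: 2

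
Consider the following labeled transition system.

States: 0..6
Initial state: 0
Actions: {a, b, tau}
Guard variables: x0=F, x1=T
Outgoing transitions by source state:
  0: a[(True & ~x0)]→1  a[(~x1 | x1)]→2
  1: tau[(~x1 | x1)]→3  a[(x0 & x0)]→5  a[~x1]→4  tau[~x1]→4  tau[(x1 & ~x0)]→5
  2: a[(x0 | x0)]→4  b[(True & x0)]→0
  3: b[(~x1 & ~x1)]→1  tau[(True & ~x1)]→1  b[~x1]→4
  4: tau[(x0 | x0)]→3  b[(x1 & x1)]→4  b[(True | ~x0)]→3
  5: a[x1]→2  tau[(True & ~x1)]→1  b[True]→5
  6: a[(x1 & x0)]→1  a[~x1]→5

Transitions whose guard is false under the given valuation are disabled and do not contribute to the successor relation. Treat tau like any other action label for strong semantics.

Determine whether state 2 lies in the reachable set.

After dropping false guards: 8 live edges.
L0 = {0}
L1 = {1,2}  now seen {0,1,2}
L2 = {3,5}  now seen {0,1,2,3,5}
Reach set: {0,1,2,3,5}
Path to 2: a

Answer: REACHABLE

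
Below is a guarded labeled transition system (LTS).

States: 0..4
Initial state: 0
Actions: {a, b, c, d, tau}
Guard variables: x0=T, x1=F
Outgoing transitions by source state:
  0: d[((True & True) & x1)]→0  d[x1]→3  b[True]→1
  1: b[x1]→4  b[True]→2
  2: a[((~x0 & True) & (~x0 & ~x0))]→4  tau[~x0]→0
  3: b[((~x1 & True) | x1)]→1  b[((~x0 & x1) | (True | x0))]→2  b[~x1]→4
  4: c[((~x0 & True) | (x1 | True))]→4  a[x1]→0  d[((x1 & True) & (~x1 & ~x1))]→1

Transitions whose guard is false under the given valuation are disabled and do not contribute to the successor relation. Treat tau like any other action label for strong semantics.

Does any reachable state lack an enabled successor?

Reach set: {0,1,2}
  0: b→1  [deg 1]
  1: b→2  [deg 1]
  2: ∅  [STUCK]
trace reaching 2: b·b

Answer: DEADLOCK at state 2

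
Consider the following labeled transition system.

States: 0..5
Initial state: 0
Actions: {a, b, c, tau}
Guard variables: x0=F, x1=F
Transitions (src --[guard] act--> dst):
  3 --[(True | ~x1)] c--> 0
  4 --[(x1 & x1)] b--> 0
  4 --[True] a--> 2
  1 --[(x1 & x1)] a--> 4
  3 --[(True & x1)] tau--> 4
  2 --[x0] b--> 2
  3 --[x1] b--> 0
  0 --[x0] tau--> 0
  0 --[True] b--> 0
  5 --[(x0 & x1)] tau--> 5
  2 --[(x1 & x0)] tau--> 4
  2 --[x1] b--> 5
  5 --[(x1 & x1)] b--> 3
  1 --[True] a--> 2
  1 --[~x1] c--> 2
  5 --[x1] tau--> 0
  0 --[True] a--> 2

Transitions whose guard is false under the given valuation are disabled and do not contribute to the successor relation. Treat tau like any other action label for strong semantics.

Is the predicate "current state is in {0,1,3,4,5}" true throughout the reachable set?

Safe = {0,1,3,4,5}
R = {0,2}
  0: safe
  2: outside
witness against invariant: a → 2

Answer: INVARIANT VIOLATED at state 2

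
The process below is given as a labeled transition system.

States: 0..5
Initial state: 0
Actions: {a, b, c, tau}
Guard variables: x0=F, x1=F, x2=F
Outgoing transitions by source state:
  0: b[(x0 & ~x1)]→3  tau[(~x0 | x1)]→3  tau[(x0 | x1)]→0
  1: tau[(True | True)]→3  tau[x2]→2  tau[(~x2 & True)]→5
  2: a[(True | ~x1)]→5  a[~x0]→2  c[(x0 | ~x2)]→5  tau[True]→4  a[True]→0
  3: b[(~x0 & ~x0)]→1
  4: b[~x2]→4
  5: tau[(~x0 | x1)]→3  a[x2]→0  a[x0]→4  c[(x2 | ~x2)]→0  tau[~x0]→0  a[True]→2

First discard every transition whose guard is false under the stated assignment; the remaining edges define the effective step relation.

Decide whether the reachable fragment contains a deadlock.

Answer: DEADLOCK-FREE

Analysis:
R = {0,1,2,3,4,5}
  0: tau→3  [1 exit(s)]
  1: tau→3  tau→5  [2 exit(s)]
  2: a→0  a→2  a→5  c→5  tau→4  [5 exit(s)]
  3: b→1  [1 exit(s)]
  4: b→4  [1 exit(s)]
  5: a→2  c→0  tau→0  tau→3  [4 exit(s)]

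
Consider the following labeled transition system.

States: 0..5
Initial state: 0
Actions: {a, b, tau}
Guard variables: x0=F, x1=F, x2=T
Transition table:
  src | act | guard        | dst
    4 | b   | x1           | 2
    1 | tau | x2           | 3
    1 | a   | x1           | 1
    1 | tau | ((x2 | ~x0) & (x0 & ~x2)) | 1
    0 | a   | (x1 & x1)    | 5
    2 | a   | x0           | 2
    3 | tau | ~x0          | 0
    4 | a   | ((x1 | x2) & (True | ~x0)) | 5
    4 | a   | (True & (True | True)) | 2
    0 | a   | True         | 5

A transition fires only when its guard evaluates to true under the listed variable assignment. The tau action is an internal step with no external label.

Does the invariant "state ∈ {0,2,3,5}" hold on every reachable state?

Safe = {0,2,3,5}
R = {0,5}
  0: ok
  5: ok

Answer: INVARIANT HOLDS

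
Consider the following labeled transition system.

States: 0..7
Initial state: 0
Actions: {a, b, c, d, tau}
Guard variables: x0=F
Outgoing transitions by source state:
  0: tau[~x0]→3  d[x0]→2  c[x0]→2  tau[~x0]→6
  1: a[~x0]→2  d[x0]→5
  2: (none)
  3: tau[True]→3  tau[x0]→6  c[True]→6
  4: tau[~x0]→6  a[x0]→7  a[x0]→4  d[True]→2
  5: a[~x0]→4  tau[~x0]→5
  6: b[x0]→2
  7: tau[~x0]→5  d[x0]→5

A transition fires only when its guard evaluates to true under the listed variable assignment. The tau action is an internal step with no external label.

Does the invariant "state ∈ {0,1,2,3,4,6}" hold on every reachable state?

Answer: INVARIANT HOLDS

Analysis:
Allowed set {0,1,2,3,4,6}
Reach set: {0,3,6}
  0: ok
  3: ok
  6: ok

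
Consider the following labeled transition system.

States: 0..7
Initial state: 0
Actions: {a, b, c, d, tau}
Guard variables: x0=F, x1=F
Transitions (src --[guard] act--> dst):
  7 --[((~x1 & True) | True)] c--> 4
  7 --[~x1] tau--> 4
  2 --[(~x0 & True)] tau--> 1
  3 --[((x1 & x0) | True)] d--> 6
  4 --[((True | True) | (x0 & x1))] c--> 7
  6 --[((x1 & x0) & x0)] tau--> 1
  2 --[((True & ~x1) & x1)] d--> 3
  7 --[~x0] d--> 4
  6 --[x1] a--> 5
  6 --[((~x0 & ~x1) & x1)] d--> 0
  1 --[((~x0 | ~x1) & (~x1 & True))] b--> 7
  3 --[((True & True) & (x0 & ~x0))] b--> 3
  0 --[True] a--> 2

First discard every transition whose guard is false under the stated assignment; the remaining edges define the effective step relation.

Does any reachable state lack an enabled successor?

Answer: DEADLOCK-FREE

Working:
Reachable = {0,1,2,4,7}
  0: a→2  [deg 1]
  1: b→7  [deg 1]
  2: tau→1  [deg 1]
  4: c→7  [deg 1]
  7: c→4  d→4  tau→4  [deg 3]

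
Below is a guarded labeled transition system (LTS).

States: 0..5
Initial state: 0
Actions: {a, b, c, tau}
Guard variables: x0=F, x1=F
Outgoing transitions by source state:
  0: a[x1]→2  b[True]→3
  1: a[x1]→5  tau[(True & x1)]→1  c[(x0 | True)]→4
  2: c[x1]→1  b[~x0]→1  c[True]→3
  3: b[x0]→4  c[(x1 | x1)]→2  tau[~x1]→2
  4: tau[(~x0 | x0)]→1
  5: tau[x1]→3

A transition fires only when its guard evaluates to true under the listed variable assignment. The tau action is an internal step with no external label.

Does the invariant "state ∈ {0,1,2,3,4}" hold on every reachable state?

Allowed set {0,1,2,3,4}
R = {0,1,2,3,4}
  0: ok
  1: ok
  2: ok
  3: ok
  4: ok

Answer: INVARIANT HOLDS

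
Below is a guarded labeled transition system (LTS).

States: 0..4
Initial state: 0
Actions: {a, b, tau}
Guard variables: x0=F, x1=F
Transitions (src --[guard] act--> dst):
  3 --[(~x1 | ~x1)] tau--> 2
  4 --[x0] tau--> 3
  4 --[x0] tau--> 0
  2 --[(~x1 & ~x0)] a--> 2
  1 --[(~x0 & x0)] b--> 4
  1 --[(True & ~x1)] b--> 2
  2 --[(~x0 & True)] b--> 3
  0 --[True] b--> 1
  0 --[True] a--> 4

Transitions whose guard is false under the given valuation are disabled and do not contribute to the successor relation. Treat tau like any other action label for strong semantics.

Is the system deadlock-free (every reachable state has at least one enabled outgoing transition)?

R = {0,1,2,3,4}
  0: a→4  b→1  [2 exit(s)]
  1: b→2  [1 exit(s)]
  2: a→2  b→3  [2 exit(s)]
  3: tau→2  [1 exit(s)]
  4: ∅  [deadlock]
Path to 4: a

Answer: DEADLOCK at state 4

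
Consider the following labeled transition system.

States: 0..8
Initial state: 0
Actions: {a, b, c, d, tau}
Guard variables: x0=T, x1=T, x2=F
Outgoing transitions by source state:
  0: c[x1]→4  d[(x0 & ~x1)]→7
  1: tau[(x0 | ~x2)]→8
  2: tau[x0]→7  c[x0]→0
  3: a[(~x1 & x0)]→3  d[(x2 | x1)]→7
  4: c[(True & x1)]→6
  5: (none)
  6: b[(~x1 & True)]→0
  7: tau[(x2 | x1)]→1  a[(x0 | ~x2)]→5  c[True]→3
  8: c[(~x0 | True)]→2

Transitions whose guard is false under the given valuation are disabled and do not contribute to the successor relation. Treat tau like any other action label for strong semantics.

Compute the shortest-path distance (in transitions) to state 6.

Layered search for 6:
  depth 0: {0}
  depth 1: {4}
  depth 2: {6}
depth(6)=2, e.g. c·c

Answer: 2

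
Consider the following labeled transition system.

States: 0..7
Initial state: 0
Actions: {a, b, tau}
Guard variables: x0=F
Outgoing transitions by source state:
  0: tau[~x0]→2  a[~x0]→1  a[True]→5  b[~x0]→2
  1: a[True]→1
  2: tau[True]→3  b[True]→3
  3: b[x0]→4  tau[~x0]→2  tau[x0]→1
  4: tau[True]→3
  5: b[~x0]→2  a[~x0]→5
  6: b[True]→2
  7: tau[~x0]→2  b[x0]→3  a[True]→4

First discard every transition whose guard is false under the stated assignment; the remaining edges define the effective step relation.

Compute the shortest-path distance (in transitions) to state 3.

Answer: 2

Working:
BFS to 3:
  depth 0: {0}
  depth 1: {1,2,5}
  depth 2: {3}
first hit 3 at d=2 via b·b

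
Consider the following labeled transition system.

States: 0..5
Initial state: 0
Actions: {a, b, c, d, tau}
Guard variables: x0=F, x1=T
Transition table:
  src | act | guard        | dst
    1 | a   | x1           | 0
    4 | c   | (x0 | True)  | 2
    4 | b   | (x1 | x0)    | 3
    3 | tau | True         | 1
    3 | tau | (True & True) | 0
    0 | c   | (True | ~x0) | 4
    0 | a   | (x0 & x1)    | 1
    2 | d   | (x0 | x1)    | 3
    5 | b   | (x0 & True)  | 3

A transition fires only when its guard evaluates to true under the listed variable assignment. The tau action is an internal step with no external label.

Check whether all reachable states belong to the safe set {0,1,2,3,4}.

Answer: INVARIANT HOLDS

Trace:
Allowed set {0,1,2,3,4}
Reach set: {0,1,2,3,4}
  0: ✓
  1: ✓
  2: ✓
  3: ✓
  4: ✓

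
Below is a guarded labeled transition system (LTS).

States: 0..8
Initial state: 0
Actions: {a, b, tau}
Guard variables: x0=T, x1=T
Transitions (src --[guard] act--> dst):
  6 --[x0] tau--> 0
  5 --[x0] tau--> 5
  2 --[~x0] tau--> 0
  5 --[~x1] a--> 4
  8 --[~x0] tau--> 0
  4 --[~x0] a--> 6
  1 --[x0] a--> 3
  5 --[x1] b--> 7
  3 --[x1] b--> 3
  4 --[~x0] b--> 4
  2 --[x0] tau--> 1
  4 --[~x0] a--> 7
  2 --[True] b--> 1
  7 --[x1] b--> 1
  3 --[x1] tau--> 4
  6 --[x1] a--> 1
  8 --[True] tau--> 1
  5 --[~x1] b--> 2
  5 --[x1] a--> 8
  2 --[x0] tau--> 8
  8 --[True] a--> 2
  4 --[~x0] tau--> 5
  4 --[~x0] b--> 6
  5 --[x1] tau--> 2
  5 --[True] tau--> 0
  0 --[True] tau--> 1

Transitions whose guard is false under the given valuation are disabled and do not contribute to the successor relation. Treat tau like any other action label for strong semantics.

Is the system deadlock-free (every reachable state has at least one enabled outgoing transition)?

Reachable = {0,1,3,4}
  0: tau→1  [1 exit(s)]
  1: a→3  [1 exit(s)]
  3: b→3  tau→4  [2 exit(s)]
  4: ∅  [deadlock]
trace reaching 4: tau·a·tau

Answer: DEADLOCK at state 4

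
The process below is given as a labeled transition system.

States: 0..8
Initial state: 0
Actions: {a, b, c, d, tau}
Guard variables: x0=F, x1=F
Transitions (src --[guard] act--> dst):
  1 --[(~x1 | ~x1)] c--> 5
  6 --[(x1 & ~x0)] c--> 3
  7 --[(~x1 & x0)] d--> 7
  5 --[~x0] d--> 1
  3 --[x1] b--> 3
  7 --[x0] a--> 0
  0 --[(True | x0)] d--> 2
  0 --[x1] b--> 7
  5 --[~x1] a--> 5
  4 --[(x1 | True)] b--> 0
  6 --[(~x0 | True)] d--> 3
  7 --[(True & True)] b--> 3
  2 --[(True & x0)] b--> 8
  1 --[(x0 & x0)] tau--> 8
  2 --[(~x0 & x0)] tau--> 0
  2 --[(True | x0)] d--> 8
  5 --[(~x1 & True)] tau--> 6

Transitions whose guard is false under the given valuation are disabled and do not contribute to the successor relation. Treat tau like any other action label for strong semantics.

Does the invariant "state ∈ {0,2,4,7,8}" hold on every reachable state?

Answer: INVARIANT HOLDS

Trace:
Inv-set: {0,2,4,7,8}
R = {0,2,8}
  0: ✓
  2: ✓
  8: ✓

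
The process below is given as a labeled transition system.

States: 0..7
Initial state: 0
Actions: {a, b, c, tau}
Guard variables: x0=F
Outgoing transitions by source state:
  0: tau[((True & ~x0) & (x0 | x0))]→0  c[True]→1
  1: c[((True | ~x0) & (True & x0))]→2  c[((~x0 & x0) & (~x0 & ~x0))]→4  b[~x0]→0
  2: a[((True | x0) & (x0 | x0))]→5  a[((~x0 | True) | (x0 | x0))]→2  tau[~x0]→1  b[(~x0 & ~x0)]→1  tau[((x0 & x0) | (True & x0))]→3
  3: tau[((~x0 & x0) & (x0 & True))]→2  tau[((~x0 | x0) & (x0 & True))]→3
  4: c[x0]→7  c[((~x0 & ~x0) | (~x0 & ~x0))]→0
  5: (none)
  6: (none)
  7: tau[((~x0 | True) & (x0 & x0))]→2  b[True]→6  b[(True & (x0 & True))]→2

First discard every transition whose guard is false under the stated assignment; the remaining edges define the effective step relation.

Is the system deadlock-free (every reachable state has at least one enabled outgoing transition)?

Answer: DEADLOCK-FREE

Working:
Reachable = {0,1}
  0: c→1  [1 exit(s)]
  1: b→0  [1 exit(s)]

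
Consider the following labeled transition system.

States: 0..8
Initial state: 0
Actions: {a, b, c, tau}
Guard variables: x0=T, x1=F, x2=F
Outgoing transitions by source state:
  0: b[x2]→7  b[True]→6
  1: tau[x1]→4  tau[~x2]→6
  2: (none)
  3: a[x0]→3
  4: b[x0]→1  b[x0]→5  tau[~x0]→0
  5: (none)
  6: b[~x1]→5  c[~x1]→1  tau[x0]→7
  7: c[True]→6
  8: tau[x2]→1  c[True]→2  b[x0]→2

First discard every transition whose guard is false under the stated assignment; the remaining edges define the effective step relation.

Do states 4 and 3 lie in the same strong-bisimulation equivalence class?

Answer: NOT BISIMILAR

Analysis:
Bisimulation quotient by refinement:
  P[0] = {{0,1,2,3,4,5,6,7,8}}
  P[1] = {{0,4},{1},{2,5},{3},{6},{7},{8}}
  P[2] = {{0},{1},{2,5},{3},{4},{6},{7},{8}}
Fixed point at round 3; 8 class(es).
class of 4: {4}; class of 3: {3}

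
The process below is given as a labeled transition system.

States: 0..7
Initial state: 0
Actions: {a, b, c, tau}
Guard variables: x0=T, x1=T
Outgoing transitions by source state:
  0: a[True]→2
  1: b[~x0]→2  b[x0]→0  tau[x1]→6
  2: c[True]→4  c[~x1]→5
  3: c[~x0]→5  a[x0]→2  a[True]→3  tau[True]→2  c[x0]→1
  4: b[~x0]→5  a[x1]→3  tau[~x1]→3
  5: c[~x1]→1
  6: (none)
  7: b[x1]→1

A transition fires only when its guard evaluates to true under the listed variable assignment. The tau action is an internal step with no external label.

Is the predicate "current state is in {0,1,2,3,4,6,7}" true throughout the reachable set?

Safe = {0,1,2,3,4,6,7}
Reachable = {0,1,2,3,4,6}
  0: ok
  1: ok
  2: ok
  3: ok
  4: ok
  6: ok

Answer: INVARIANT HOLDS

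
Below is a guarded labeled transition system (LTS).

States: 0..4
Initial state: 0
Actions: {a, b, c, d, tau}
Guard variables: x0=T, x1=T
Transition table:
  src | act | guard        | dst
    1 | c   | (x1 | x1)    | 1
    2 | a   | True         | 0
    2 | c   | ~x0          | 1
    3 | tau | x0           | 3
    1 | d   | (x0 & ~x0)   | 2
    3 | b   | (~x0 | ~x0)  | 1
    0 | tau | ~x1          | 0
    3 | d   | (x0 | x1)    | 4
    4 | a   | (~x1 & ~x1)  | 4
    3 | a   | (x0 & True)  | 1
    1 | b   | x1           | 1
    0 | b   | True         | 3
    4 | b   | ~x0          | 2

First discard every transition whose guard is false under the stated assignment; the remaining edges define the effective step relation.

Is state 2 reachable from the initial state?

Answer: UNREACHABLE

Working:
After dropping false guards: 7 live edges.
L0 = {0}
L1 = {3}  cumulative {0,3}
L2 = {1,4}  cumulative {0,1,3,4}
Reachable = {0,1,3,4}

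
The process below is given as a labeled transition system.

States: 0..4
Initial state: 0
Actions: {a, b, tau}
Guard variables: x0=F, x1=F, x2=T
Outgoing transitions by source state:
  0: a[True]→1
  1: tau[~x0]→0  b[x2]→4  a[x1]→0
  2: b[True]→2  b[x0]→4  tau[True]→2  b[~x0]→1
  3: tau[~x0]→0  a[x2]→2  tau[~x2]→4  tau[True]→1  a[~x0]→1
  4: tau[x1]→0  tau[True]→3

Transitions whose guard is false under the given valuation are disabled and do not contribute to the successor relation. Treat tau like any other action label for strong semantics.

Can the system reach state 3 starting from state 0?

Answer: REACHABLE

Working:
Guard filter leaves 11 enabled edge(s).
Layer 0: {0}
Layer 1: {1}  total {0,1}
Layer 2: {4}  total {0,1,4}
Layer 3: {3}  total {0,1,3,4}
Layer 4: {2}  total {0,1,2,3,4}
Reachable = {0,1,2,3,4}
Path to 3: a·b·tau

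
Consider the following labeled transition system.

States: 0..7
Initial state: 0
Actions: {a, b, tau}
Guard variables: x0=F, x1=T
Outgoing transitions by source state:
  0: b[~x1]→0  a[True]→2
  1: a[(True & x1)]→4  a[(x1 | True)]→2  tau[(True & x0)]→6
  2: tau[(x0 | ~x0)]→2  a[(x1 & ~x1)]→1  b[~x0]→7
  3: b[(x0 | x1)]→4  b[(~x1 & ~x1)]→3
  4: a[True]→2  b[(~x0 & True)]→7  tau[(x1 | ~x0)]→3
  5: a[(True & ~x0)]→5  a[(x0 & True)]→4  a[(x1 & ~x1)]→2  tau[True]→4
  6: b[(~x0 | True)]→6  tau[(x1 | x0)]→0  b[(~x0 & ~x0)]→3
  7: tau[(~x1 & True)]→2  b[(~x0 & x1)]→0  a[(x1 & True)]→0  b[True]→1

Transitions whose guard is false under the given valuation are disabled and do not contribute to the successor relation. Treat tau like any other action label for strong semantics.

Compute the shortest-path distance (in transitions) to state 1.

BFS to 1:
  Layer 0: {0}
  Layer 1: {2}
  Layer 2: {7}
  Layer 3: {1}
first hit 1 at d=3 via a·b·b

Answer: 3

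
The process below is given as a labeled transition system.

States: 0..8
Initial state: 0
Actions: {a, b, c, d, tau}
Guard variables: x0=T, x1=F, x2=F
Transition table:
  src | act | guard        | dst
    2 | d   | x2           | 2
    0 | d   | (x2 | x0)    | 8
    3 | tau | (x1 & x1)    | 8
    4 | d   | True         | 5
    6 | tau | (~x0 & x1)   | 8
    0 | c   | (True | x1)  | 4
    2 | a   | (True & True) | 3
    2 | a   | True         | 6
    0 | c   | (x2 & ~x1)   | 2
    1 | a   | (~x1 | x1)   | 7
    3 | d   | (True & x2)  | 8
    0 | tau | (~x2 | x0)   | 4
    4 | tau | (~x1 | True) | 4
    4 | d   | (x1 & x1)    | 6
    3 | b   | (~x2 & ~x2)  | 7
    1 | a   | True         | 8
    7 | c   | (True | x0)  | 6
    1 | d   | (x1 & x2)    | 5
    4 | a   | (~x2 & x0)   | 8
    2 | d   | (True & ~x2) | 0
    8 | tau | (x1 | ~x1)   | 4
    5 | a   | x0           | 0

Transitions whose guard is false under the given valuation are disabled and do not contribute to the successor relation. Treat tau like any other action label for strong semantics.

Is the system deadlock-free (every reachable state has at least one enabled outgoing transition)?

R = {0,4,5,8}
  0: c→4  d→8  tau→4  [3 exit(s)]
  4: a→8  d→5  tau→4  [3 exit(s)]
  5: a→0  [1 exit(s)]
  8: tau→4  [1 exit(s)]

Answer: DEADLOCK-FREE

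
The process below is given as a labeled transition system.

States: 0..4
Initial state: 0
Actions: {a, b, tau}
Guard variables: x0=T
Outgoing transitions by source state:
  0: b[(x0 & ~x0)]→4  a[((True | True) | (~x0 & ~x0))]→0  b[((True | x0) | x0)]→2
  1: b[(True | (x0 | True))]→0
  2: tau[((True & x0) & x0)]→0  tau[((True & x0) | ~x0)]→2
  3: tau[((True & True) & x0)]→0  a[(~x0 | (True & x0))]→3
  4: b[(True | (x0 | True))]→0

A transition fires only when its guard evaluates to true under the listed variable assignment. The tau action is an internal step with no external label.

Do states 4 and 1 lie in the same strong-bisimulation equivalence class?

Answer: BISIMILAR

Analysis:
Compute ~ classes (split until stable):
  π0 = {{0,1,2,3,4}}
  π1 = {{0},{1,4},{2},{3}}
4 equivalence class(es) (converged in 2)
class of 4: {1,4}; class of 1: {1,4}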